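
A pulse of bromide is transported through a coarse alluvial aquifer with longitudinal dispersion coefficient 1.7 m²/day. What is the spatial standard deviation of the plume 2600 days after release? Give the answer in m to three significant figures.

Dispersive spreading gives a Gaussian with σ² = 2Dt; advection only shifts the center.
σ = √(2 × 1.7 × 2600) = 94.0 m.

94.0 m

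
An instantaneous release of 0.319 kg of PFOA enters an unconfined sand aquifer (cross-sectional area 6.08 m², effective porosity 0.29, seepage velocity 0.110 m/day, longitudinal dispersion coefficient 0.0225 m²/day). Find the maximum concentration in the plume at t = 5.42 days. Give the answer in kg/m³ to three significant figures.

0.146 kg/m³

The peak of an instantaneous 1D plume sits at x = vt; there the Gaussian factor is 1 and C_max = M/(n_e·A·√(4πDt)), where n_e·A is the pore area the mass is dissolved in.
√(4πDt) = √(4π × 0.0225 × 5.42) = 1.238 m, so C_max = 0.319/(0.29 × 6.08 × 1.238) = 0.146 kg/m³.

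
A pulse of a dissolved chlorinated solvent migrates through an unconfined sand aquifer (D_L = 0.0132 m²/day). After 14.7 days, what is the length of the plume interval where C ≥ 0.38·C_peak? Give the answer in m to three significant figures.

1.73 m

The plume is Gaussian with σ = √(2Dt) = √(2 × 0.0132 × 14.7) = 0.6230 m.
C/C_peak = exp(−Δx²/(2σ²)) = 0.38 ⇒ Δx = σ·√(−2 ln 0.38) = 0.6230 × 1.391 = 0.8666 m.
Width = 2Δx = 1.73 m.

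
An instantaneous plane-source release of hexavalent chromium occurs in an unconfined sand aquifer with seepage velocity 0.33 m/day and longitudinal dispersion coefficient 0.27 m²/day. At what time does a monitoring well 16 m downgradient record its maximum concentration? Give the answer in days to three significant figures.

For the 1D instantaneous-source solution, setting ∂C/∂t = 0 at fixed x gives v²t² + 2Dt − x² = 0, so t = (√(D² + v²x²) − D)/v².
√(D² + v²x²) = √(0.27² + 0.33² × 16²) = 5.287; v² = 0.1089.
t = (5.287 − 0.27)/0.1089 = 46.1 days (vs. the pure-advection estimate x/v = 48.5 d).

46.1 days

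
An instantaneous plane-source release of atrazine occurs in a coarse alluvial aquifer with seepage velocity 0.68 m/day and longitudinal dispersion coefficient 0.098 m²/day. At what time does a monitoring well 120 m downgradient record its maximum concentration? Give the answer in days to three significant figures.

176 days

For the 1D instantaneous-source solution, setting ∂C/∂t = 0 at fixed x gives v²t² + 2Dt − x² = 0, so t = (√(D² + v²x²) − D)/v².
√(D² + v²x²) = √(0.098² + 0.68² × 120²) = 81.60; v² = 0.4624.
t = (81.60 − 0.098)/0.4624 = 176 days (vs. the pure-advection estimate x/v = 176 d).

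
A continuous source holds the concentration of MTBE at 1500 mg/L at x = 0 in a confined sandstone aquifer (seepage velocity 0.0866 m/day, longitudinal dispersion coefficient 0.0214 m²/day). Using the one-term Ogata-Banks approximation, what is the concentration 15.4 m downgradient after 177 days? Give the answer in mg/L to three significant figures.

For a continuous step input, C/C₀ ≈ ½·erfc((x−vt)/(2√(Dt))).
vt = 0.0866 × 177 = 15.3282 m and 2√(Dt) = 2√(0.0214 × 177) = 3.892 m.
Argument (x−vt)/(2√(Dt)) = (15.4 − 15.3282)/3.892 = 0.01845; ½·erfc(0.01845) = 0.4896.
C = 1500 × 0.4896 = 734 mg/L.

734 mg/L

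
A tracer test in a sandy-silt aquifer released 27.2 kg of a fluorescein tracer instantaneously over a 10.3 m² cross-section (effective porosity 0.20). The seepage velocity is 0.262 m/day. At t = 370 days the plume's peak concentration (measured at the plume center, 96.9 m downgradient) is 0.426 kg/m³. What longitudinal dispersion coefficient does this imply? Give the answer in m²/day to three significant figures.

0.207 m²/day

At the plume center C_max = M/(n_e·A·√(4πDt)), so D = M²/(4πt·(n_e·A·C_max)²).
n_e·A·C_max = 0.20 × 10.3 × 0.426 = 0.8776 kg/m.
D = 27.2²/(4π × 370 × 0.8776²) = 0.207 m²/day.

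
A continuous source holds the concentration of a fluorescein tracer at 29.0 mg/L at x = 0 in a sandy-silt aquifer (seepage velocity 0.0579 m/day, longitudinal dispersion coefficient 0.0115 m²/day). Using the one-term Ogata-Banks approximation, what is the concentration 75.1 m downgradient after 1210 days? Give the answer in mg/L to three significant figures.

4.92 mg/L

For a continuous step input, C/C₀ ≈ ½·erfc((x−vt)/(2√(Dt))).
vt = 0.0579 × 1210 = 70.059 m and 2√(Dt) = 2√(0.0115 × 1210) = 7.461 m.
Argument (x−vt)/(2√(Dt)) = (75.1 − 70.059)/7.461 = 0.6756; ½·erfc(0.6756) = 0.1697.
C = 29.0 × 0.1697 = 4.92 mg/L.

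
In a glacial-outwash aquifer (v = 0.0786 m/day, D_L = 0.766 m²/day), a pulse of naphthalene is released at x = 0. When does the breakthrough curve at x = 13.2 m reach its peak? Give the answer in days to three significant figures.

84.8 days

For the 1D instantaneous-source solution, setting ∂C/∂t = 0 at fixed x gives v²t² + 2Dt − x² = 0, so t = (√(D² + v²x²) − D)/v².
√(D² + v²x²) = √(0.766² + 0.0786² × 13.2²) = 1.290; v² = 0.00617796.
t = (1.290 − 0.766)/0.00617796 = 84.8 days (vs. the pure-advection estimate x/v = 168 d).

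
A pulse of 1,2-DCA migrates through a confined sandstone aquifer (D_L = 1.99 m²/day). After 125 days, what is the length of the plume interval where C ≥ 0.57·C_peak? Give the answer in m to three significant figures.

47.3 m

The plume is Gaussian with σ = √(2Dt) = √(2 × 1.99 × 125) = 22.30 m.
C/C_peak = exp(−Δx²/(2σ²)) = 0.57 ⇒ Δx = σ·√(−2 ln 0.57) = 22.30 × 1.060 = 23.64 m.
Width = 2Δx = 47.3 m.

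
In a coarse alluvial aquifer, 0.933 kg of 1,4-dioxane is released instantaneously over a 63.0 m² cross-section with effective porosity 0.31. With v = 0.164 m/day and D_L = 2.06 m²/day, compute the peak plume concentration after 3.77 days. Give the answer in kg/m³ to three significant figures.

The peak of an instantaneous 1D plume sits at x = vt; there the Gaussian factor is 1 and C_max = M/(n_e·A·√(4πDt)), where n_e·A is the pore area the mass is dissolved in.
√(4πDt) = √(4π × 2.06 × 3.77) = 9.879 m, so C_max = 0.933/(0.31 × 63.0 × 9.879) = 0.00484 kg/m³.

0.00484 kg/m³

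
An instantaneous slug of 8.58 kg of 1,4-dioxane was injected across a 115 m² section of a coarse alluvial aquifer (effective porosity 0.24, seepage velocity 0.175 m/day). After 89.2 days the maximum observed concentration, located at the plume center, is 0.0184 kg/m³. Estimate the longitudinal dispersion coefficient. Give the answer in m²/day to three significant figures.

At the plume center C_max = M/(n_e·A·√(4πDt)), so D = M²/(4πt·(n_e·A·C_max)²).
n_e·A·C_max = 0.24 × 115 × 0.0184 = 0.5078 kg/m.
D = 8.58²/(4π × 89.2 × 0.5078²) = 0.255 m²/day.

0.255 m²/day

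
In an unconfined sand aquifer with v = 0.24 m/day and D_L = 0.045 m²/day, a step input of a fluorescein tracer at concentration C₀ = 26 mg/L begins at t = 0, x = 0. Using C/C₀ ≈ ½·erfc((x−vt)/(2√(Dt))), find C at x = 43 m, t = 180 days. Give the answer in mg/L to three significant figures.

For a continuous step input, C/C₀ ≈ ½·erfc((x−vt)/(2√(Dt))).
vt = 0.24 × 180 = 43.2 m and 2√(Dt) = 2√(0.045 × 180) = 5.692 m.
Argument (x−vt)/(2√(Dt)) = (43 − 43.2)/5.692 = -0.03514; ½·erfc(-0.03514) = 0.5198.
C = 26 × 0.5198 = 13.5 mg/L.

13.5 mg/L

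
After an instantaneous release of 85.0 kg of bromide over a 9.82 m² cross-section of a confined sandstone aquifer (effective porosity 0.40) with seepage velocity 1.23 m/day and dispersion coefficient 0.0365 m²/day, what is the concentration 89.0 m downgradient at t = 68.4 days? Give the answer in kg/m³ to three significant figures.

0.360 kg/m³

For an instantaneous plane source, C(x,t) = M/(n_e·A·√(4πDt)) · exp(−(x−vt)²/(4Dt)), with n_e·A the pore (flow) area.
Plume center vt = 1.23 × 68.4 = 84.132 m, so the well at 89.0 m is 4.868 m downgradient of the peak.
√(4πDt) = 5.601 m, giving peak height M/(n_e·A·√(4πDt)) = 85.0/(0.40 × 9.82 × 5.601) = 3.864 kg/m³.
(x−vt)²/(4Dt) = (4.868)²/(4 × 0.0365 × 68.4) = 2.373; exp(−2.373) = 0.09320.
C = 3.864 × 0.09320 = 0.360 kg/m³.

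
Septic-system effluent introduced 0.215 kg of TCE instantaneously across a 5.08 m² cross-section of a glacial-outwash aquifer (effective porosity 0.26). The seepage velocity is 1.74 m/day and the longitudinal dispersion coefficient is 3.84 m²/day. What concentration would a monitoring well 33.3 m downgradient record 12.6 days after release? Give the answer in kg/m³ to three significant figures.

0.00338 kg/m³

For an instantaneous plane source, C(x,t) = M/(n_e·A·√(4πDt)) · exp(−(x−vt)²/(4Dt)), with n_e·A the pore (flow) area.
Plume center vt = 1.74 × 12.6 = 21.924 m, so the well at 33.3 m is 11.376 m downgradient of the peak.
√(4πDt) = 24.66 m, giving peak height M/(n_e·A·√(4πDt)) = 0.215/(0.26 × 5.08 × 24.66) = 0.006601 kg/m³.
(x−vt)²/(4Dt) = (11.376)²/(4 × 3.84 × 12.6) = 0.6687; exp(−0.6687) = 0.5124.
C = 0.006601 × 0.5124 = 0.00338 kg/m³.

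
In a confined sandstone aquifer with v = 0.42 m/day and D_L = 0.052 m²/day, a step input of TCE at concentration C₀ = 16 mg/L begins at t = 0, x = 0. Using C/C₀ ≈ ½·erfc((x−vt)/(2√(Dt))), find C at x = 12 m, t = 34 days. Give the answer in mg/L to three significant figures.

For a continuous step input, C/C₀ ≈ ½·erfc((x−vt)/(2√(Dt))).
vt = 0.42 × 34 = 14.28 m and 2√(Dt) = 2√(0.052 × 34) = 2.659 m.
Argument (x−vt)/(2√(Dt)) = (12 − 14.28)/2.659 = -0.8575; ½·erfc(-0.8575) = 0.8874.
C = 16 × 0.8874 = 14.2 mg/L.

14.2 mg/L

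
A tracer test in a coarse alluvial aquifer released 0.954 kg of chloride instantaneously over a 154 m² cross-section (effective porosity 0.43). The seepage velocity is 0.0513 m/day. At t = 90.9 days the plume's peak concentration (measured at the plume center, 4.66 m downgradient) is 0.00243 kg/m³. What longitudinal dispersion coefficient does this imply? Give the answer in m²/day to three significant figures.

At the plume center C_max = M/(n_e·A·√(4πDt)), so D = M²/(4πt·(n_e·A·C_max)²).
n_e·A·C_max = 0.43 × 154 × 0.00243 = 0.1609 kg/m.
D = 0.954²/(4π × 90.9 × 0.1609²) = 0.0308 m²/day.

0.0308 m²/day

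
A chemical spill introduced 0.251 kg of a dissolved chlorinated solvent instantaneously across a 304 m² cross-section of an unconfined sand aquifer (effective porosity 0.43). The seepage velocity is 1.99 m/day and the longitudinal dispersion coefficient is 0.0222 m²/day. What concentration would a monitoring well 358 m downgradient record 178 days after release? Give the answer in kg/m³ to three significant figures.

For an instantaneous plane source, C(x,t) = M/(n_e·A·√(4πDt)) · exp(−(x−vt)²/(4Dt)), with n_e·A the pore (flow) area.
Plume center vt = 1.99 × 178 = 354.22 m, so the well at 358 m is 3.78 m downgradient of the peak.
√(4πDt) = 7.047 m, giving peak height M/(n_e·A·√(4πDt)) = 0.251/(0.43 × 304 × 7.047) = 0.0002725 kg/m³.
(x−vt)²/(4Dt) = (3.78)²/(4 × 0.0222 × 178) = 0.9040; exp(−0.9040) = 0.4049.
C = 0.0002725 × 0.4049 = 0.000110 kg/m³.

0.000110 kg/m³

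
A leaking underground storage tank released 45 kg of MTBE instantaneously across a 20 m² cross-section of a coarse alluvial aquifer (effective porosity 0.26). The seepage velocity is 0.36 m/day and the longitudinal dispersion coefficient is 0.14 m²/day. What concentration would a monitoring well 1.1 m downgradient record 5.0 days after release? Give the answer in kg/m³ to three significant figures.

2.45 kg/m³

For an instantaneous plane source, C(x,t) = M/(n_e·A·√(4πDt)) · exp(−(x−vt)²/(4Dt)), with n_e·A the pore (flow) area.
Plume center vt = 0.36 × 5.0 = 1.8 m, so the well at 1.1 m is 0.7 m upgradient of the peak.
√(4πDt) = 2.966 m, giving peak height M/(n_e·A·√(4πDt)) = 45/(0.26 × 20 × 2.966) = 2.918 kg/m³.
(x−vt)²/(4Dt) = (-0.7)²/(4 × 0.14 × 5.0) = 0.1750; exp(−0.1750) = 0.8395.
C = 2.918 × 0.8395 = 2.45 kg/m³.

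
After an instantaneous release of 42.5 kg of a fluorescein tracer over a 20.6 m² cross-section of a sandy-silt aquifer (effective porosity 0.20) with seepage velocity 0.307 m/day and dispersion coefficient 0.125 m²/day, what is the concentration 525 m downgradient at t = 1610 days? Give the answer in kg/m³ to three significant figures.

For an instantaneous plane source, C(x,t) = M/(n_e·A·√(4πDt)) · exp(−(x−vt)²/(4Dt)), with n_e·A the pore (flow) area.
Plume center vt = 0.307 × 1610 = 494.27 m, so the well at 525 m is 30.73 m downgradient of the peak.
√(4πDt) = 50.29 m, giving peak height M/(n_e·A·√(4πDt)) = 42.5/(0.20 × 20.6 × 50.29) = 0.2051 kg/m³.
(x−vt)²/(4Dt) = (30.73)²/(4 × 0.125 × 1610) = 1.173; exp(−1.173) = 0.3094.
C = 0.2051 × 0.3094 = 0.0635 kg/m³.

0.0635 kg/m³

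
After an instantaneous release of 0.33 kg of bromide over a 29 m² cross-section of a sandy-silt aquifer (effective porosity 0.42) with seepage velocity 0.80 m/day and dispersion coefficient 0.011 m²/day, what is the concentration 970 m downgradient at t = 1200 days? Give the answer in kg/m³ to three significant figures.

For an instantaneous plane source, C(x,t) = M/(n_e·A·√(4πDt)) · exp(−(x−vt)²/(4Dt)), with n_e·A the pore (flow) area.
Plume center vt = 0.80 × 1200 = 960 m, so the well at 970 m is 10 m downgradient of the peak.
√(4πDt) = 12.88 m, giving peak height M/(n_e·A·√(4πDt)) = 0.33/(0.42 × 29 × 12.88) = 0.002104 kg/m³.
(x−vt)²/(4Dt) = (10)²/(4 × 0.011 × 1200) = 1.894; exp(−1.894) = 0.1505.
C = 0.002104 × 0.1505 = 0.000317 kg/m³.

0.000317 kg/m³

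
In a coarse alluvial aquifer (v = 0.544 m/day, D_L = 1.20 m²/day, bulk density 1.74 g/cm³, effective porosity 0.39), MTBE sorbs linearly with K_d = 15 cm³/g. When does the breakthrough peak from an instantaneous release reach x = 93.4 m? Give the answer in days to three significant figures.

Retardation factor R = 1 + ρ_b·K_d/n = 1 + 1.74 × 15/0.39 = 67.92.
Sorption retards both mechanisms: v_R = v/R = 0.008009 m/day, D_R = D/R = 0.01767 m²/day.
Peak time from v_R²t² + 2D_R t − x² = 0: t = (√(D_R² + v_R²x²) − D_R)/v_R².
√(D_R² + v_R²x²) = √(0.01767² + 0.008009² × 93.4²) = 0.7482; v_R² = 6.414e-05.
t = (0.7482 − 0.01767)/6.414e-05 = 11400 days.

11400 days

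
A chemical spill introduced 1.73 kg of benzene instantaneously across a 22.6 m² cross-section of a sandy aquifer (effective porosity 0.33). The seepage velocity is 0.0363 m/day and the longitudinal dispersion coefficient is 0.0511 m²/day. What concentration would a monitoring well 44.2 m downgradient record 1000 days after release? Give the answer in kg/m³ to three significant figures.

0.00675 kg/m³

For an instantaneous plane source, C(x,t) = M/(n_e·A·√(4πDt)) · exp(−(x−vt)²/(4Dt)), with n_e·A the pore (flow) area.
Plume center vt = 0.0363 × 1000 = 36.3 m, so the well at 44.2 m is 7.9 m downgradient of the peak.
√(4πDt) = 25.34 m, giving peak height M/(n_e·A·√(4πDt)) = 1.73/(0.33 × 22.6 × 25.34) = 0.009154 kg/m³.
(x−vt)²/(4Dt) = (7.9)²/(4 × 0.0511 × 1000) = 0.3053; exp(−0.3053) = 0.7369.
C = 0.009154 × 0.7369 = 0.00675 kg/m³.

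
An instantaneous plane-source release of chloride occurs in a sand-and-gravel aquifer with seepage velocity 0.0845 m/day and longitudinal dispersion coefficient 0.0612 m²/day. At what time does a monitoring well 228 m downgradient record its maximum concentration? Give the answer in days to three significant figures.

For the 1D instantaneous-source solution, setting ∂C/∂t = 0 at fixed x gives v²t² + 2Dt − x² = 0, so t = (√(D² + v²x²) − D)/v².
√(D² + v²x²) = √(0.0612² + 0.0845² × 228²) = 19.27; v² = 0.00714025.
t = (19.27 − 0.0612)/0.00714025 = 2690 days (vs. the pure-advection estimate x/v = 2700 d).

2690 days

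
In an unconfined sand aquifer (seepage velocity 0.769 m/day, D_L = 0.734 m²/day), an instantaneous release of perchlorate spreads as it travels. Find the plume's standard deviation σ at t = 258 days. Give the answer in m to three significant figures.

19.5 m

Dispersive spreading gives a Gaussian with σ² = 2Dt; advection only shifts the center.
σ = √(2 × 0.734 × 258) = 19.5 m.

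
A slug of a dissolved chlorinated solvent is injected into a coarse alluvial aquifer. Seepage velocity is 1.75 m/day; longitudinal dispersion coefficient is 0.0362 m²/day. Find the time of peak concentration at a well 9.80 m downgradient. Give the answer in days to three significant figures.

5.59 days

For the 1D instantaneous-source solution, setting ∂C/∂t = 0 at fixed x gives v²t² + 2Dt − x² = 0, so t = (√(D² + v²x²) − D)/v².
√(D² + v²x²) = √(0.0362² + 1.75² × 9.80²) = 17.15; v² = 3.0625.
t = (17.15 − 0.0362)/3.0625 = 5.59 days (vs. the pure-advection estimate x/v = 5.60 d).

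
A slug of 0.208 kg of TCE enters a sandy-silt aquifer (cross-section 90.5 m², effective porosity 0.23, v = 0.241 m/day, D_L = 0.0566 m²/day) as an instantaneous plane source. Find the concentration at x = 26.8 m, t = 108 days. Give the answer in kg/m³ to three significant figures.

0.00111 kg/m³

For an instantaneous plane source, C(x,t) = M/(n_e·A·√(4πDt)) · exp(−(x−vt)²/(4Dt)), with n_e·A the pore (flow) area.
Plume center vt = 0.241 × 108 = 26.028 m, so the well at 26.8 m is 0.772 m downgradient of the peak.
√(4πDt) = 8.764 m, giving peak height M/(n_e·A·√(4πDt)) = 0.208/(0.23 × 90.5 × 8.764) = 0.001140 kg/m³.
(x−vt)²/(4Dt) = (0.772)²/(4 × 0.0566 × 108) = 0.02437; exp(−0.02437) = 0.9759.
C = 0.001140 × 0.9759 = 0.00111 kg/m³.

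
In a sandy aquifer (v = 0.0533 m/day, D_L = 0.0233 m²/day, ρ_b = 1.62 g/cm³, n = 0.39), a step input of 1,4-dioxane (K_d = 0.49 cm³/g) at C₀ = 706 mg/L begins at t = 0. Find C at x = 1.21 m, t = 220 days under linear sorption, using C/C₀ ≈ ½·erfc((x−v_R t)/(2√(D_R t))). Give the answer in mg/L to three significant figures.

653 mg/L

Retardation factor R = 1 + ρ_b·K_d/n = 1 + 1.62 × 0.49/0.39 = 3.035.
Sorption retards both mechanisms: v_R = v/R = 0.01756 m/day, D_R = D/R = 0.007677 m²/day.
v_R·t = 0.01756 × 220 = 3.8632 m; 2√(D_R t) = 2.599 m; argument = (1.21 − 3.8632)/2.599 = -1.021.
C = C₀ × ½·erfc(-1.021) = 706 × 0.9256 = 653 mg/L.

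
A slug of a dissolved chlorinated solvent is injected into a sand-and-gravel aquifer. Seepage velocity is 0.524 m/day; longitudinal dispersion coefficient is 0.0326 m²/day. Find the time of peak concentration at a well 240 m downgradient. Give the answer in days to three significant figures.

For the 1D instantaneous-source solution, setting ∂C/∂t = 0 at fixed x gives v²t² + 2Dt − x² = 0, so t = (√(D² + v²x²) − D)/v².
√(D² + v²x²) = √(0.0326² + 0.524² × 240²) = 125.8; v² = 0.274576.
t = (125.8 − 0.0326)/0.274576 = 458 days (vs. the pure-advection estimate x/v = 458 d).

458 days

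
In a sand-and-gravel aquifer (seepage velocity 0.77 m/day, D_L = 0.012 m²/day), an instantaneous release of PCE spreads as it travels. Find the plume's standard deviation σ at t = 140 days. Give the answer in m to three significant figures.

1.83 m

Dispersive spreading gives a Gaussian with σ² = 2Dt; advection only shifts the center.
σ = √(2 × 0.012 × 140) = 1.83 m.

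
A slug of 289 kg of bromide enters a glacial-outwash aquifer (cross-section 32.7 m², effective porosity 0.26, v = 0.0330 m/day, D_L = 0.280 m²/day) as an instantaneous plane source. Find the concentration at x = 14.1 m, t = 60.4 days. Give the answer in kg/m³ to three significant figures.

For an instantaneous plane source, C(x,t) = M/(n_e·A·√(4πDt)) · exp(−(x−vt)²/(4Dt)), with n_e·A the pore (flow) area.
Plume center vt = 0.0330 × 60.4 = 1.9932 m, so the well at 14.1 m is 12.1068 m downgradient of the peak.
√(4πDt) = 14.58 m, giving peak height M/(n_e·A·√(4πDt)) = 289/(0.26 × 32.7 × 14.58) = 2.331 kg/m³.
(x−vt)²/(4Dt) = (12.1068)²/(4 × 0.280 × 60.4) = 2.167; exp(−2.167) = 0.1145.
C = 2.331 × 0.1145 = 0.267 kg/m³.

0.267 kg/m³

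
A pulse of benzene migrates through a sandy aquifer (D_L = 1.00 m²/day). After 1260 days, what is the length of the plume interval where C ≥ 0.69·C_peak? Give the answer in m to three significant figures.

The plume is Gaussian with σ = √(2Dt) = √(2 × 1.00 × 1260) = 50.20 m.
C/C_peak = exp(−Δx²/(2σ²)) = 0.69 ⇒ Δx = σ·√(−2 ln 0.69) = 50.20 × 0.8615 = 43.25 m.
Width = 2Δx = 86.5 m.

86.5 m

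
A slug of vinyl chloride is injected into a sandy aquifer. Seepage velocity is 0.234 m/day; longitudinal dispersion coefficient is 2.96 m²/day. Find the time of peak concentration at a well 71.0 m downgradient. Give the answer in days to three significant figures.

For the 1D instantaneous-source solution, setting ∂C/∂t = 0 at fixed x gives v²t² + 2Dt − x² = 0, so t = (√(D² + v²x²) − D)/v².
√(D² + v²x²) = √(2.96² + 0.234² × 71.0²) = 16.88; v² = 0.054756.
t = (16.88 − 2.96)/0.054756 = 254 days (vs. the pure-advection estimate x/v = 303 d).

254 days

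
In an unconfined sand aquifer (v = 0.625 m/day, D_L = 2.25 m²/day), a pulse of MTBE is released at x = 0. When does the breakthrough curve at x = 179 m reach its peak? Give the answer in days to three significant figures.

For the 1D instantaneous-source solution, setting ∂C/∂t = 0 at fixed x gives v²t² + 2Dt − x² = 0, so t = (√(D² + v²x²) − D)/v².
√(D² + v²x²) = √(2.25² + 0.625² × 179²) = 111.9; v² = 0.390625.
t = (111.9 − 2.25)/0.390625 = 281 days (vs. the pure-advection estimate x/v = 286 d).

281 days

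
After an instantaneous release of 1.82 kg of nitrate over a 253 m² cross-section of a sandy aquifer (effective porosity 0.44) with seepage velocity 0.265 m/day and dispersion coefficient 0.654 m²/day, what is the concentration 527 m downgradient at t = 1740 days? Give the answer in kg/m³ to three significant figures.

5.27e-05 kg/m³

For an instantaneous plane source, C(x,t) = M/(n_e·A·√(4πDt)) · exp(−(x−vt)²/(4Dt)), with n_e·A the pore (flow) area.
Plume center vt = 0.265 × 1740 = 461.1 m, so the well at 527 m is 65.9 m downgradient of the peak.
√(4πDt) = 119.6 m, giving peak height M/(n_e·A·√(4πDt)) = 1.82/(0.44 × 253 × 119.6) = 0.0001367 kg/m³.
(x−vt)²/(4Dt) = (65.9)²/(4 × 0.654 × 1740) = 0.9541; exp(−0.9541) = 0.3852.
C = 0.0001367 × 0.3852 = 5.27e-05 kg/m³.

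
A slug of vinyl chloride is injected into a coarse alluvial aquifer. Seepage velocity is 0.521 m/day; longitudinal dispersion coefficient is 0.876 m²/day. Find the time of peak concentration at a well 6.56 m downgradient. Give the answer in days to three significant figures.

For the 1D instantaneous-source solution, setting ∂C/∂t = 0 at fixed x gives v²t² + 2Dt − x² = 0, so t = (√(D² + v²x²) − D)/v².
√(D² + v²x²) = √(0.876² + 0.521² × 6.56²) = 3.528; v² = 0.271441.
t = (3.528 − 0.876)/0.271441 = 9.77 days (vs. the pure-advection estimate x/v = 12.6 d).

9.77 days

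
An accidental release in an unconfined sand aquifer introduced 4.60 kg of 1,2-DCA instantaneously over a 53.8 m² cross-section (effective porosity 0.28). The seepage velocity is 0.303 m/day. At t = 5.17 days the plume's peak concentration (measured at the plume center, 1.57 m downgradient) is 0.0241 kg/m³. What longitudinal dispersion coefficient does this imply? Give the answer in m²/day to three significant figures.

At the plume center C_max = M/(n_e·A·√(4πDt)), so D = M²/(4πt·(n_e·A·C_max)²).
n_e·A·C_max = 0.28 × 53.8 × 0.0241 = 0.3630 kg/m.
D = 4.60²/(4π × 5.17 × 0.3630²) = 2.47 m²/day.

2.47 m²/day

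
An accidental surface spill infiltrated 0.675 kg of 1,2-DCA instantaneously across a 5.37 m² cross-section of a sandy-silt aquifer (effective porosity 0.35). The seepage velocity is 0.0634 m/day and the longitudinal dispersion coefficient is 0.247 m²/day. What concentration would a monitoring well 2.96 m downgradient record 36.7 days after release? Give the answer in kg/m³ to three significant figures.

0.0333 kg/m³

For an instantaneous plane source, C(x,t) = M/(n_e·A·√(4πDt)) · exp(−(x−vt)²/(4Dt)), with n_e·A the pore (flow) area.
Plume center vt = 0.0634 × 36.7 = 2.32678 m, so the well at 2.96 m is 0.63322 m downgradient of the peak.
√(4πDt) = 10.67 m, giving peak height M/(n_e·A·√(4πDt)) = 0.675/(0.35 × 5.37 × 10.67) = 0.03366 kg/m³.
(x−vt)²/(4Dt) = (0.63322)²/(4 × 0.247 × 36.7) = 0.01106; exp(−0.01106) = 0.9890.
C = 0.03366 × 0.9890 = 0.0333 kg/m³.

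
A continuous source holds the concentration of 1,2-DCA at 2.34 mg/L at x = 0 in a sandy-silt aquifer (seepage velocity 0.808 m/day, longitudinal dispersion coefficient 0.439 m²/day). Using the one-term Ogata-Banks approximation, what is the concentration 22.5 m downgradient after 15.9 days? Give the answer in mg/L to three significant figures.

0.0114 mg/L

For a continuous step input, C/C₀ ≈ ½·erfc((x−vt)/(2√(Dt))).
vt = 0.808 × 15.9 = 12.8472 m and 2√(Dt) = 2√(0.439 × 15.9) = 5.284 m.
Argument (x−vt)/(2√(Dt)) = (22.5 − 12.8472)/5.284 = 1.827; ½·erfc(1.827) = 0.004886.
C = 2.34 × 0.004886 = 0.0114 mg/L.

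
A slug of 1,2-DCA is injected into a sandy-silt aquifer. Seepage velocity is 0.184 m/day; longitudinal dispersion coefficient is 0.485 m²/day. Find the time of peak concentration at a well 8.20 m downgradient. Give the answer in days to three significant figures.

For the 1D instantaneous-source solution, setting ∂C/∂t = 0 at fixed x gives v²t² + 2Dt − x² = 0, so t = (√(D² + v²x²) − D)/v².
√(D² + v²x²) = √(0.485² + 0.184² × 8.20²) = 1.585; v² = 0.033856.
t = (1.585 − 0.485)/0.033856 = 32.5 days (vs. the pure-advection estimate x/v = 44.6 d).

32.5 days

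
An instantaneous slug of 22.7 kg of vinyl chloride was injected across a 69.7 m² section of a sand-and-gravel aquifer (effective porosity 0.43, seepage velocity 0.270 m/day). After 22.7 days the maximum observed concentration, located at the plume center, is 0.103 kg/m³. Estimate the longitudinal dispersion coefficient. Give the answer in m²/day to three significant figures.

0.190 m²/day

At the plume center C_max = M/(n_e·A·√(4πDt)), so D = M²/(4πt·(n_e·A·C_max)²).
n_e·A·C_max = 0.43 × 69.7 × 0.103 = 3.087 kg/m.
D = 22.7²/(4π × 22.7 × 3.087²) = 0.190 m²/day.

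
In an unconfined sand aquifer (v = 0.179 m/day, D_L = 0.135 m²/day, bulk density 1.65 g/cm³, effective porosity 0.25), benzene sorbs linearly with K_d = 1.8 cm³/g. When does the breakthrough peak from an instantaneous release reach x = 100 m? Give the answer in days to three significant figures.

7140 days

Retardation factor R = 1 + ρ_b·K_d/n = 1 + 1.65 × 1.8/0.25 = 12.88.
Sorption retards both mechanisms: v_R = v/R = 0.01390 m/day, D_R = D/R = 0.01048 m²/day.
Peak time from v_R²t² + 2D_R t − x² = 0: t = (√(D_R² + v_R²x²) − D_R)/v_R².
√(D_R² + v_R²x²) = √(0.01048² + 0.01390² × 100²) = 1.390; v_R² = 0.0001932.
t = (1.390 − 0.01048)/0.0001932 = 7140 days.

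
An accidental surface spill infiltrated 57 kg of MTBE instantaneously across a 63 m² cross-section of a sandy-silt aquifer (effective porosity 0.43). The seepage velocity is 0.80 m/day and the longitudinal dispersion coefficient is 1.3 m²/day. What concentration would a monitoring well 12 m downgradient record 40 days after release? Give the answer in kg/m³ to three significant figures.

For an instantaneous plane source, C(x,t) = M/(n_e·A·√(4πDt)) · exp(−(x−vt)²/(4Dt)), with n_e·A the pore (flow) area.
Plume center vt = 0.80 × 40 = 32 m, so the well at 12 m is 20 m upgradient of the peak.
√(4πDt) = 25.56 m, giving peak height M/(n_e·A·√(4πDt)) = 57/(0.43 × 63 × 25.56) = 0.08232 kg/m³.
(x−vt)²/(4Dt) = (-20)²/(4 × 1.3 × 40) = 1.923; exp(−1.923) = 0.1462.
C = 0.08232 × 0.1462 = 0.0120 kg/m³.

0.0120 kg/m³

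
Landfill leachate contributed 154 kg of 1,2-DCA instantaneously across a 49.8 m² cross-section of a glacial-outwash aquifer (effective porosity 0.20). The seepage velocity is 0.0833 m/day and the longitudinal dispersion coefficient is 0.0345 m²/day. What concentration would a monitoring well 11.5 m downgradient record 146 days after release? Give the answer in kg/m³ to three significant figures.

For an instantaneous plane source, C(x,t) = M/(n_e·A·√(4πDt)) · exp(−(x−vt)²/(4Dt)), with n_e·A the pore (flow) area.
Plume center vt = 0.0833 × 146 = 12.1618 m, so the well at 11.5 m is 0.6618 m upgradient of the peak.
√(4πDt) = 7.956 m, giving peak height M/(n_e·A·√(4πDt)) = 154/(0.20 × 49.8 × 7.956) = 1.943 kg/m³.
(x−vt)²/(4Dt) = (-0.6618)²/(4 × 0.0345 × 146) = 0.02174; exp(−0.02174) = 0.9785.
C = 1.943 × 0.9785 = 1.90 kg/m³.

1.90 kg/m³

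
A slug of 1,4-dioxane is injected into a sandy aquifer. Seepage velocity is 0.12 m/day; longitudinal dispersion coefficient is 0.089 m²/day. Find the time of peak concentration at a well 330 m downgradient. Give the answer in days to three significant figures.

2740 days

For the 1D instantaneous-source solution, setting ∂C/∂t = 0 at fixed x gives v²t² + 2Dt − x² = 0, so t = (√(D² + v²x²) − D)/v².
√(D² + v²x²) = √(0.089² + 0.12² × 330²) = 39.60; v² = 0.0144.
t = (39.60 − 0.089)/0.0144 = 2740 days (vs. the pure-advection estimate x/v = 2750 d).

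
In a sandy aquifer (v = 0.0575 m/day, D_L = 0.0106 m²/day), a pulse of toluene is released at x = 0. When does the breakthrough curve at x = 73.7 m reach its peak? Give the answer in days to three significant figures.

1280 days

For the 1D instantaneous-source solution, setting ∂C/∂t = 0 at fixed x gives v²t² + 2Dt − x² = 0, so t = (√(D² + v²x²) − D)/v².
√(D² + v²x²) = √(0.0106² + 0.0575² × 73.7²) = 4.238; v² = 0.00330625.
t = (4.238 − 0.0106)/0.00330625 = 1280 days (vs. the pure-advection estimate x/v = 1280 d).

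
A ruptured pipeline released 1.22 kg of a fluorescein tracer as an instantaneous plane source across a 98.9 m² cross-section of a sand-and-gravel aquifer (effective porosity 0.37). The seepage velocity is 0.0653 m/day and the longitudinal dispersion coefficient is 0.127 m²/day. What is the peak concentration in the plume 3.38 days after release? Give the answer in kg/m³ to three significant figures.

0.0144 kg/m³

The peak of an instantaneous 1D plume sits at x = vt; there the Gaussian factor is 1 and C_max = M/(n_e·A·√(4πDt)), where n_e·A is the pore area the mass is dissolved in.
√(4πDt) = √(4π × 0.127 × 3.38) = 2.323 m, so C_max = 1.22/(0.37 × 98.9 × 2.323) = 0.0144 kg/m³.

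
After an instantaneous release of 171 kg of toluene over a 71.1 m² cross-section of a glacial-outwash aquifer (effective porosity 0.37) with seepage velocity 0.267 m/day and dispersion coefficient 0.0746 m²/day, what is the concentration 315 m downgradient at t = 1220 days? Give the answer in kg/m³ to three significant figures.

For an instantaneous plane source, C(x,t) = M/(n_e·A·√(4πDt)) · exp(−(x−vt)²/(4Dt)), with n_e·A the pore (flow) area.
Plume center vt = 0.267 × 1220 = 325.74 m, so the well at 315 m is 10.74 m upgradient of the peak.
√(4πDt) = 33.82 m, giving peak height M/(n_e·A·√(4πDt)) = 171/(0.37 × 71.1 × 33.82) = 0.1922 kg/m³.
(x−vt)²/(4Dt) = (-10.74)²/(4 × 0.0746 × 1220) = 0.3168; exp(−0.3168) = 0.7285.
C = 0.1922 × 0.7285 = 0.140 kg/m³.

0.140 kg/m³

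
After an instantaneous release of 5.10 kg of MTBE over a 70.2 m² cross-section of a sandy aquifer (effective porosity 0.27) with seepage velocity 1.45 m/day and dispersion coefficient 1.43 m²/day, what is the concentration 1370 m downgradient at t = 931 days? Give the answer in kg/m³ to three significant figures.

For an instantaneous plane source, C(x,t) = M/(n_e·A·√(4πDt)) · exp(−(x−vt)²/(4Dt)), with n_e·A the pore (flow) area.
Plume center vt = 1.45 × 931 = 1349.95 m, so the well at 1370 m is 20.05 m downgradient of the peak.
√(4πDt) = 129.3 m, giving peak height M/(n_e·A·√(4πDt)) = 5.10/(0.27 × 70.2 × 129.3) = 0.002081 kg/m³.
(x−vt)²/(4Dt) = (20.05)²/(4 × 1.43 × 931) = 0.07549; exp(−0.07549) = 0.9273.
C = 0.002081 × 0.9273 = 0.00193 kg/m³.

0.00193 kg/m³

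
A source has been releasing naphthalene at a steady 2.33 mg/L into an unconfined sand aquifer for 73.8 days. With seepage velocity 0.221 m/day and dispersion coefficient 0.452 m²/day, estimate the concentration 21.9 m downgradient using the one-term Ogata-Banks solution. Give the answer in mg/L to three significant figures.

For a continuous step input, C/C₀ ≈ ½·erfc((x−vt)/(2√(Dt))).
vt = 0.221 × 73.8 = 16.3098 m and 2√(Dt) = 2√(0.452 × 73.8) = 11.55 m.
Argument (x−vt)/(2√(Dt)) = (21.9 − 16.3098)/11.55 = 0.4840; ½·erfc(0.4840) = 0.2468.
C = 2.33 × 0.2468 = 0.575 mg/L.

0.575 mg/L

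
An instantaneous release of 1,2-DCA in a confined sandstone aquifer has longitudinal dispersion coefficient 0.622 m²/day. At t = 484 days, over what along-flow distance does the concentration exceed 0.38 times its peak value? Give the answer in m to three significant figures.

68.3 m

The plume is Gaussian with σ = √(2Dt) = √(2 × 0.622 × 484) = 24.54 m.
C/C_peak = exp(−Δx²/(2σ²)) = 0.38 ⇒ Δx = σ·√(−2 ln 0.38) = 24.54 × 1.391 = 34.14 m.
Width = 2Δx = 68.3 m.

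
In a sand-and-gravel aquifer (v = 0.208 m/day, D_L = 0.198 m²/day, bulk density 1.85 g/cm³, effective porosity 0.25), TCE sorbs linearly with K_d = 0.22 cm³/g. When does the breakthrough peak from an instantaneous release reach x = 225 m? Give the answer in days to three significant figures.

2830 days

Retardation factor R = 1 + ρ_b·K_d/n = 1 + 1.85 × 0.22/0.25 = 2.628.
Sorption retards both mechanisms: v_R = v/R = 0.07915 m/day, D_R = D/R = 0.07534 m²/day.
Peak time from v_R²t² + 2D_R t − x² = 0: t = (√(D_R² + v_R²x²) − D_R)/v_R².
√(D_R² + v_R²x²) = √(0.07534² + 0.07915² × 225²) = 17.81; v_R² = 0.006265.
t = (17.81 − 0.07534)/0.006265 = 2830 days.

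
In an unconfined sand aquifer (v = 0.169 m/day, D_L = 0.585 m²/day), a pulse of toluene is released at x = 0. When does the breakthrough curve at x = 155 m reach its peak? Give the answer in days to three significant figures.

For the 1D instantaneous-source solution, setting ∂C/∂t = 0 at fixed x gives v²t² + 2Dt − x² = 0, so t = (√(D² + v²x²) − D)/v².
√(D² + v²x²) = √(0.585² + 0.169² × 155²) = 26.20; v² = 0.028561.
t = (26.20 − 0.585)/0.028561 = 897 days (vs. the pure-advection estimate x/v = 917 d).

897 days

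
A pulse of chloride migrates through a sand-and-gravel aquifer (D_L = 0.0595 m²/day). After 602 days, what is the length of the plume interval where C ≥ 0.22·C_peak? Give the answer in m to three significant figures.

29.5 m

The plume is Gaussian with σ = √(2Dt) = √(2 × 0.0595 × 602) = 8.464 m.
C/C_peak = exp(−Δx²/(2σ²)) = 0.22 ⇒ Δx = σ·√(−2 ln 0.22) = 8.464 × 1.740 = 14.73 m.
Width = 2Δx = 29.5 m.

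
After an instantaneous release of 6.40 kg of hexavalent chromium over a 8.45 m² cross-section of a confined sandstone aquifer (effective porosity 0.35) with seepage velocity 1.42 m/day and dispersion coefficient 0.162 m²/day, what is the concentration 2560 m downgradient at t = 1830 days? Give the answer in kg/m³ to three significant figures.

0.0101 kg/m³

For an instantaneous plane source, C(x,t) = M/(n_e·A·√(4πDt)) · exp(−(x−vt)²/(4Dt)), with n_e·A the pore (flow) area.
Plume center vt = 1.42 × 1830 = 2598.6 m, so the well at 2560 m is 38.6 m upgradient of the peak.
√(4πDt) = 61.04 m, giving peak height M/(n_e·A·√(4πDt)) = 6.40/(0.35 × 8.45 × 61.04) = 0.03545 kg/m³.
(x−vt)²/(4Dt) = (-38.6)²/(4 × 0.162 × 1830) = 1.256; exp(−1.256) = 0.2848.
C = 0.03545 × 0.2848 = 0.0101 kg/m³.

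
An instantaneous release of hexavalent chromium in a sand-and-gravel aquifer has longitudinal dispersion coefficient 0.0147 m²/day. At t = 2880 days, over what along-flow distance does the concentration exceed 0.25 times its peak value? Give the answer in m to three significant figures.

The plume is Gaussian with σ = √(2Dt) = √(2 × 0.0147 × 2880) = 9.202 m.
C/C_peak = exp(−Δx²/(2σ²)) = 0.25 ⇒ Δx = σ·√(−2 ln 0.25) = 9.202 × 1.665 = 15.32 m.
Width = 2Δx = 30.6 m.

30.6 m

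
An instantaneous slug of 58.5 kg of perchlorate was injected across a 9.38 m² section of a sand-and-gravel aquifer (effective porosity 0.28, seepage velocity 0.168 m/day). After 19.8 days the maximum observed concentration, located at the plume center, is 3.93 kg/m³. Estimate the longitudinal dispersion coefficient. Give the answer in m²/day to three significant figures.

At the plume center C_max = M/(n_e·A·√(4πDt)), so D = M²/(4πt·(n_e·A·C_max)²).
n_e·A·C_max = 0.28 × 9.38 × 3.93 = 10.32 kg/m.
D = 58.5²/(4π × 19.8 × 10.32²) = 0.129 m²/day.

0.129 m²/day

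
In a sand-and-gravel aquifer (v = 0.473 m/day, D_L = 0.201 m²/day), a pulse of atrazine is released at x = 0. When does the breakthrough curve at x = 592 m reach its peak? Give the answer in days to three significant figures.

For the 1D instantaneous-source solution, setting ∂C/∂t = 0 at fixed x gives v²t² + 2Dt − x² = 0, so t = (√(D² + v²x²) − D)/v².
√(D² + v²x²) = √(0.201² + 0.473² × 592²) = 280.0; v² = 0.223729.
t = (280.0 − 0.201)/0.223729 = 1250 days (vs. the pure-advection estimate x/v = 1250 d).

1250 days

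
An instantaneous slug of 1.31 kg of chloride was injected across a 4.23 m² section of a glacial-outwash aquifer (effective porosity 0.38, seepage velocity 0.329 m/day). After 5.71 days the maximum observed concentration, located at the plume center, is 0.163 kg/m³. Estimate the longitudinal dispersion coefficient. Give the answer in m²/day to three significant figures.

0.348 m²/day

At the plume center C_max = M/(n_e·A·√(4πDt)), so D = M²/(4πt·(n_e·A·C_max)²).
n_e·A·C_max = 0.38 × 4.23 × 0.163 = 0.2620 kg/m.
D = 1.31²/(4π × 5.71 × 0.2620²) = 0.348 m²/day.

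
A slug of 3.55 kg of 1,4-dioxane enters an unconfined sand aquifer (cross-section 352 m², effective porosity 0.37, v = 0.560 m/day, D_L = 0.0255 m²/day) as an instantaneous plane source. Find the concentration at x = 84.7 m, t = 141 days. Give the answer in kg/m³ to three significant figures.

For an instantaneous plane source, C(x,t) = M/(n_e·A·√(4πDt)) · exp(−(x−vt)²/(4Dt)), with n_e·A the pore (flow) area.
Plume center vt = 0.560 × 141 = 78.96 m, so the well at 84.7 m is 5.74 m downgradient of the peak.
√(4πDt) = 6.722 m, giving peak height M/(n_e·A·√(4πDt)) = 3.55/(0.37 × 352 × 6.722) = 0.004055 kg/m³.
(x−vt)²/(4Dt) = (5.74)²/(4 × 0.0255 × 141) = 2.291; exp(−2.291) = 0.1012.
C = 0.004055 × 0.1012 = 0.000410 kg/m³.

0.000410 kg/m³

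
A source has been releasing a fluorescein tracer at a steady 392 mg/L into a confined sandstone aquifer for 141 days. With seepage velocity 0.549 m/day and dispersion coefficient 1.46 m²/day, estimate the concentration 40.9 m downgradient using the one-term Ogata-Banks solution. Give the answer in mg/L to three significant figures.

378 mg/L

For a continuous step input, C/C₀ ≈ ½·erfc((x−vt)/(2√(Dt))).
vt = 0.549 × 141 = 77.409 m and 2√(Dt) = 2√(1.46 × 141) = 28.70 m.
Argument (x−vt)/(2√(Dt)) = (40.9 − 77.409)/28.70 = -1.272; ½·erfc(-1.272) = 0.9640.
C = 392 × 0.9640 = 378 mg/L.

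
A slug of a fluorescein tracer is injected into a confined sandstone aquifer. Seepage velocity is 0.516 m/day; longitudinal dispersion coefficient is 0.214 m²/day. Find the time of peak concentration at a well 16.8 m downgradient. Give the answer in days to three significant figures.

31.8 days

For the 1D instantaneous-source solution, setting ∂C/∂t = 0 at fixed x gives v²t² + 2Dt − x² = 0, so t = (√(D² + v²x²) − D)/v².
√(D² + v²x²) = √(0.214² + 0.516² × 16.8²) = 8.671; v² = 0.266256.
t = (8.671 − 0.214)/0.266256 = 31.8 days (vs. the pure-advection estimate x/v = 32.6 d).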